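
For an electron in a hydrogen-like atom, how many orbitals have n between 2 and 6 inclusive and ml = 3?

6

Per-shell orbital counts meeting the constraint:
n=4 → 1; n=5 → 2; n=6 → 3.
Total orbitals: 1 + 2 + 3 = 6.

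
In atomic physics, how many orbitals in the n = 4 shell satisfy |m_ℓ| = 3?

2

With n = 4 the allowed ℓ are 0, 1, …, 3.
Orbitals with |m_ℓ| = 3, by ℓ: ℓ=3 → 2.
Total orbitals: 2.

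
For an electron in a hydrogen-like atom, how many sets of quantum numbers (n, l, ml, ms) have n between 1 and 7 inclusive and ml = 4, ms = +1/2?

Work shell by shell — for each n, count the (l, ml) pairs that satisfy ml = 4:
n=5 → 1; n=6 → 2; n=7 → 3.
Orbitals: 1 + 2 + 3 = 6. With ms fixed to +1/2 there is one state per orbital, so 6 states.

6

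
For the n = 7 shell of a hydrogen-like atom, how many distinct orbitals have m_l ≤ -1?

21

For n = 7, l ranges over 0 … 6.
Per l-value: l=1 → 1; l=2 → 2; l=3 → 3; l=4 → 4; l=5 → 5; l=6 → 6.
Total orbitals: 1 + 2 + 3 + 4 + 5 + 6 = 21.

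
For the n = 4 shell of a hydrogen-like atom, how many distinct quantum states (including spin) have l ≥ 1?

Orbitals with l ≥ 1, by l: l=1 → 3; l=2 → 5; l=3 → 7.
Orbitals: 3 + 5 + 7 = 15. Each orbital carries two spin states, so 15 × 2 = 30 states.

30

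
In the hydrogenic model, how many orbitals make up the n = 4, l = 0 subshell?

1

A subshell has 2l+1 orbitals; with l = 0, that's 1.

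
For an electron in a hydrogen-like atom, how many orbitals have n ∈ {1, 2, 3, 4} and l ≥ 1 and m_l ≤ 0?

Per-shell orbital counts meeting the constraint:
n=2 → 2; n=3 → 5; n=4 → 9.
Total orbitals: 2 + 5 + 9 = 16.

16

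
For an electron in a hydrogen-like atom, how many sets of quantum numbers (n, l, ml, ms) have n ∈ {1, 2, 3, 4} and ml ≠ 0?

Count contributing orbitals for each principal shell:
n=2 → 2; n=3 → 6; n=4 → 12.
Orbitals: 2 + 6 + 12 = 20. Including both spin states (ms = ±1/2) gives 2 × 20 = 40 states.

40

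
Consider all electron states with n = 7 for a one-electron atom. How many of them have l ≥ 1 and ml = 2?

10

The n = 7 shell has l = 0 through 6; check each.
Orbitals with l ≥ 1 and ml = 2, by l: l=2 → 1; l=3 → 1; l=4 → 1; l=5 → 1; l=6 → 1.
Orbitals: 1 + 1 + 1 + 1 + 1 = 5. Each orbital carries two spin states, so 5 × 2 = 10 states.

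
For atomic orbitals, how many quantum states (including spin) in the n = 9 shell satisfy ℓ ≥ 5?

Per ℓ-value: ℓ=5 → 11; ℓ=6 → 13; ℓ=7 → 15; ℓ=8 → 17.
Orbitals: 11 + 13 + 15 + 17 = 56. Each orbital carries two spin states, so 56 × 2 = 112 states.

112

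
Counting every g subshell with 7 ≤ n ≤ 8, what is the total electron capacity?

A g subshell (ℓ = 4) exists for every n ≥ 5, so shells n = 7, 8 each contribute one — 2 subshells.
Since each g subshell holds 2(2·4+1) = 18 electrons, the total is 2 × 18 = 36.

36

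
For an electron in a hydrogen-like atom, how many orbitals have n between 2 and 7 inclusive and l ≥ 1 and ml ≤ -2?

Treat each shell separately and count matching orbitals:
n=3 → 1; n=4 → 3; n=5 → 6; n=6 → 10; n=7 → 15.
Total orbitals: 1 + 3 + 6 + 10 + 15 = 35.

35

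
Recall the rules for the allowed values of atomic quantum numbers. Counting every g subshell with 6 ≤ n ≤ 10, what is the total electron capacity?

A g subshell (l = 4) exists for every n ≥ 5, so shells n = 6, 7, 8, 9, 10 each contribute one — 5 subshells.
Since each g subshell holds 2(2·4+1) = 18 electrons, the total is 5 × 18 = 90.

90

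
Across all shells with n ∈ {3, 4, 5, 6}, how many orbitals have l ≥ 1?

Treat each shell separately and count matching orbitals:
n=3 → 8; n=4 → 15; n=5 → 24; n=6 → 35.
Total orbitals: 8 + 15 + 24 + 35 = 82.

82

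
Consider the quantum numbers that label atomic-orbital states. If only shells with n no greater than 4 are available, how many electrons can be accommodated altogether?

60

Total orbitals = 1² + 2² + 3² + 4² = 30. Doubling for spin gives 60 electrons.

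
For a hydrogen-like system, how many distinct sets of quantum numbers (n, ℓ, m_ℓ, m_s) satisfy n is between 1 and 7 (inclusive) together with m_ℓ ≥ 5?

8

Per-shell orbital counts meeting the constraint:
n=6 → 1; n=7 → 3.
Orbitals: 1 + 3 = 4. Including both spin states (m_s = ±1/2) gives 2 × 4 = 8 states.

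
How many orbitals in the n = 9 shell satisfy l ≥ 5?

With n = 9 the allowed l are 0, 1, …, 8.
Orbitals with l ≥ 5, by l: l=5 → 11; l=6 → 13; l=7 → 15; l=8 → 17.
Total orbitals: 11 + 13 + 15 + 17 = 56.

56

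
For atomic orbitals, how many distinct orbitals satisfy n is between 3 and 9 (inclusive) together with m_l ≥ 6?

10

Per-shell orbital counts meeting the constraint:
n=7 → 1; n=8 → 3; n=9 → 6.
Total orbitals: 1 + 3 + 6 = 10.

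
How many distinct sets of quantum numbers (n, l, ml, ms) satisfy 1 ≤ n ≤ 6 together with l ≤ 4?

Count contributing orbitals for each principal shell:
n=1 → 1; n=2 → 4; n=3 → 9; n=4 → 16; n=5 → 25; n=6 → 25.
Orbitals: 1 + 4 + 9 + 16 + 25 + 25 = 80. Including both spin states (ms = ±1/2) gives 2 × 80 = 160 states.

160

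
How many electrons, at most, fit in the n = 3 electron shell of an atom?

A shell holds 2n² electrons: 2 × 3² = 2 × 9 = 18.

18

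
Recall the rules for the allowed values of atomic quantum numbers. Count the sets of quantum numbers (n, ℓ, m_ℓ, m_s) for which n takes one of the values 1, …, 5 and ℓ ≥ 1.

100

For each n in the range, tally the orbitals obeying ℓ ≥ 1:
n=2 → 3; n=3 → 8; n=4 → 15; n=5 → 24.
Orbitals: 3 + 8 + 15 + 24 = 50. Including both spin states (m_s = ±1/2) gives 2 × 50 = 100 states.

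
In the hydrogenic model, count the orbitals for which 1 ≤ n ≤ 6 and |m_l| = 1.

Go shell by shell, enumerating (l, m_l) with |m_l| = 1:
n=2 → 2; n=3 → 4; n=4 → 6; n=5 → 8; n=6 → 10.
Total orbitals: 2 + 4 + 6 + 8 + 10 = 30.

30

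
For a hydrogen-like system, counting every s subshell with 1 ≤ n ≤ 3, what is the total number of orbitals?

An s subshell (l = 0) exists for every n ≥ 1, so shells n = 1, 2, 3 each contribute one — 3 subshells.
Since each s subshell has 2·0+1 = 1 orbital, the total is 3 × 1 = 3.

3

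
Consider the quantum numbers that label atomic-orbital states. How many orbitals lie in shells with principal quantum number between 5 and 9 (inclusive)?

255

Shell n has n² orbitals: 5²=25 + 6²=36 + 7²=49 + 8²=64 + 9²=81 = 255 orbitals.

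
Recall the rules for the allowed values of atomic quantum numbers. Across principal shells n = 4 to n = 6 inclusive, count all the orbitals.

77

Shell n has n² orbitals: 4²=16 + 5²=25 + 6²=36 = 77 orbitals.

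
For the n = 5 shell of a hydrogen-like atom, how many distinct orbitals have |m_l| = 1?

Contributions: l=1 → 2; l=2 → 2; l=3 → 2; l=4 → 2.
Total orbitals: 2 + 2 + 2 + 2 = 8.

8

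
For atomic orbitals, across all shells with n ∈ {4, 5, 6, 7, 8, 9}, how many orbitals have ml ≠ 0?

232

Per-shell orbital counts meeting the constraint:
n=4 → 12; n=5 → 20; n=6 → 30; n=7 → 42; n=8 → 56; n=9 → 72.
Total orbitals: 12 + 20 + 30 + 42 + 56 + 72 = 232.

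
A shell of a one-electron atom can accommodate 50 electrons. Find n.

n = 5

2n² = 50 ⇒ n² = 25 ⇒ n = 5.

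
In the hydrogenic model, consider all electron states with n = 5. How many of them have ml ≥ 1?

Go through l = 0, …, 4 (the values permitted for n = 5).
Orbitals with ml ≥ 1, by l: l=1 → 1; l=2 → 2; l=3 → 3; l=4 → 4.
Orbitals: 1 + 2 + 3 + 4 = 10. Each orbital carries two spin states, so 10 × 2 = 20 states.

20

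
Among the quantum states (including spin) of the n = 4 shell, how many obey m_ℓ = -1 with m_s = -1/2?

3

The (ℓ, m_ℓ) pairs meeting m_ℓ = -1 give: ℓ=1 → 1; ℓ=2 → 1; ℓ=3 → 1.
Orbitals: 1 + 1 + 1 = 3. With m_s fixed to a single value there is one state per orbital, giving 3 states.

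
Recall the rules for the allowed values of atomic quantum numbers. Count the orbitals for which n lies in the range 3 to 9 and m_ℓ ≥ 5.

20

For each n in the range, tally the orbitals obeying m_ℓ ≥ 5:
n=6 → 1; n=7 → 3; n=8 → 6; n=9 → 10.
Total orbitals: 1 + 3 + 6 + 10 = 20.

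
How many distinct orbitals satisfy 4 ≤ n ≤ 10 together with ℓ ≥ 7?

Per-shell orbital counts meeting the constraint:
n=8 → 15; n=9 → 32; n=10 → 51.
Total orbitals: 15 + 32 + 51 = 98.

98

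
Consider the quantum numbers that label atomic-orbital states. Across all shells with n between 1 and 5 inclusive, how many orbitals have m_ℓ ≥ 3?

4

Per-shell orbital counts meeting the constraint:
n=4 → 1; n=5 → 3.
Total orbitals: 1 + 3 = 4.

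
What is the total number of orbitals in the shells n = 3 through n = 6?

Shell n has n² orbitals: 3²=9 + 4²=16 + 5²=25 + 6²=36 = 86 orbitals.

86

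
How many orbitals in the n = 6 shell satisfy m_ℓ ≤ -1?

15

With n = 6 the allowed ℓ are 0, 1, …, 5.
The (ℓ, m_ℓ) pairs meeting m_ℓ ≤ -1 give: ℓ=1 → 1; ℓ=2 → 2; ℓ=3 → 3; ℓ=4 → 4; ℓ=5 → 5.
Total orbitals: 1 + 2 + 3 + 4 + 5 = 15.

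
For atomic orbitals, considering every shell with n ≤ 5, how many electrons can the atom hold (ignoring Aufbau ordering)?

Total orbitals = 1² + 2² + 3² + 4² + 5² = 55. Doubling for spin gives 110 electrons.

110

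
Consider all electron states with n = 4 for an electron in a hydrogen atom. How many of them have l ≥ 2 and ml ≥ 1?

10

Contributions: l=2 → 2; l=3 → 3.
Orbitals: 2 + 3 = 5. Each orbital carries two spin states, so 5 × 2 = 10 states.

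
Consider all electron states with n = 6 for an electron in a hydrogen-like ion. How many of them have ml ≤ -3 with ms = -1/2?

6

For n = 6, l ranges over 0 … 5.
Contributions: l=3 → 1; l=4 → 2; l=5 → 3.
Orbitals: 1 + 2 + 3 = 6. With ms fixed to a single value there is one state per orbital, giving 6 states.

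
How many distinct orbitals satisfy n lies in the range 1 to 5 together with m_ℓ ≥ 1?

Go shell by shell, enumerating (ℓ, m_ℓ) with m_ℓ ≥ 1:
n=2 → 1; n=3 → 3; n=4 → 6; n=5 → 10.
Total orbitals: 1 + 3 + 6 + 10 = 20.

20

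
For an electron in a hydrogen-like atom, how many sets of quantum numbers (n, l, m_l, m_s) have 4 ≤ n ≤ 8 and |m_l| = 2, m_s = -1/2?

40

Work shell by shell — for each n, count the (l, m_l) pairs that satisfy |m_l| = 2:
n=4 → 4; n=5 → 6; n=6 → 8; n=7 → 10; n=8 → 12.
Orbitals: 4 + 6 + 8 + 10 + 12 = 40. With m_s fixed to -1/2 there is one state per orbital, so 40 states.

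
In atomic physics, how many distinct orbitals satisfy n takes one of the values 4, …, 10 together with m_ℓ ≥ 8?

Count contributing orbitals for each principal shell:
n=9 → 1; n=10 → 3.
Total orbitals: 1 + 3 = 4.

4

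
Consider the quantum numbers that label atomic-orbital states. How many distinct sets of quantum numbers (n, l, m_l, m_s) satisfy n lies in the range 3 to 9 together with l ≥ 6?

172

Count contributing orbitals for each principal shell:
n=7 → 13; n=8 → 28; n=9 → 45.
Orbitals: 13 + 28 + 45 = 86. Including both spin states (m_s = ±1/2) gives 2 × 86 = 172 states.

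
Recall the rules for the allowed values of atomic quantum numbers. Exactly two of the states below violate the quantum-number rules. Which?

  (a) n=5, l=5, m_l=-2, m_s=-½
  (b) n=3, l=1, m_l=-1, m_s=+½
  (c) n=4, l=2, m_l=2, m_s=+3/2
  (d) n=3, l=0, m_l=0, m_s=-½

(a) and (c)

(a) has l = 5 ≥ n = 5, violating 0 ≤ l ≤ n−1.
(c) has m_s = +3/2, but an electron's spin must be ±1/2.
The remaining sets (b), (d) satisfy all four rules.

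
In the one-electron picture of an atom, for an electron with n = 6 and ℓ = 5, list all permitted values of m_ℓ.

m_ℓ takes every integer from −ℓ to +ℓ. With ℓ = 5 that gives the 11 values -5, -4, -3, -2, -1, 0, 1, 2, 3, 4, 5.

-5, -4, -3, -2, -1, 0, 1, 2, 3, 4, 5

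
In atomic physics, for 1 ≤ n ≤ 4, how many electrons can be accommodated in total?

60

Total orbitals = 1² + 2² + 3² + 4² = 30. Doubling for spin gives 60 electrons.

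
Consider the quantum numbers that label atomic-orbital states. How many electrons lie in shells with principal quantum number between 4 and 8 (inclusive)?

380

Shell n has n² orbitals: 4²=16 + 5²=25 + 6²=36 + 7²=49 + 8²=64 = 190 orbitals.
Two spin states per orbital: 2 × 190 = 380 electrons.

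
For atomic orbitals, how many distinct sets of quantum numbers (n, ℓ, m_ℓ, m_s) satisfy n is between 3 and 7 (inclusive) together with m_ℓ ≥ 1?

Treat each shell separately and count matching orbitals:
n=3 → 3; n=4 → 6; n=5 → 10; n=6 → 15; n=7 → 21.
Orbitals: 3 + 6 + 10 + 15 + 21 = 55. Including both spin states (m_s = ±1/2) gives 2 × 55 = 110 states.

110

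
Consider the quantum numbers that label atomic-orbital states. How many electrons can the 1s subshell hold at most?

2

A subshell with ℓ = 0 has 2ℓ+1 = 1 orbital, each holding 2 electrons (spin ±1/2), so 1 × 2 = 2.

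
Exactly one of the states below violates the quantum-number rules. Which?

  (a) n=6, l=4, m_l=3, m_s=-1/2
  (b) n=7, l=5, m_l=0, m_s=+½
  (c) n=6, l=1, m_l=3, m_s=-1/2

(c)

(c) has |m_l| = 3 > l = 1, violating −l ≤ m_l ≤ l.
The remaining sets (a), (b) satisfy all four rules.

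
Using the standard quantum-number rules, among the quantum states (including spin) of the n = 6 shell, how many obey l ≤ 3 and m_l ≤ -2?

Go through l = 0, …, 5 (the values permitted for n = 6).
Per l-value: l=2 → 1; l=3 → 2.
Orbitals: 1 + 2 = 3. Each orbital carries two spin states, so 3 × 2 = 6 states.

6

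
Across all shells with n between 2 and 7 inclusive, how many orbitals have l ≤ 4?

104

Per-shell orbital counts meeting the constraint:
n=2 → 4; n=3 → 9; n=4 → 16; n=5 → 25; n=6 → 25; n=7 → 25.
Total orbitals: 4 + 9 + 16 + 25 + 25 + 25 = 104.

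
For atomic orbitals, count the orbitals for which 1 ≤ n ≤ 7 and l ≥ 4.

Count contributing orbitals for each principal shell:
n=5 → 9; n=6 → 20; n=7 → 33.
Total orbitals: 9 + 20 + 33 = 62.

62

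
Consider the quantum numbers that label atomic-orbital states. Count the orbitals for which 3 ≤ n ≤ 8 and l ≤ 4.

125

For each n in the range, tally the orbitals obeying l ≤ 4:
n=3 → 9; n=4 → 16; n=5 → 25; n=6 → 25; n=7 → 25; n=8 → 25.
Total orbitals: 9 + 16 + 25 + 25 + 25 + 25 = 125.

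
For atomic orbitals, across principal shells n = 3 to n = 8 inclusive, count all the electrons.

398

Shell n has n² orbitals: 3²=9 + 4²=16 + 5²=25 + 6²=36 + 7²=49 + 8²=64 = 199 orbitals.
Two spin states per orbital: 2 × 199 = 398 electrons.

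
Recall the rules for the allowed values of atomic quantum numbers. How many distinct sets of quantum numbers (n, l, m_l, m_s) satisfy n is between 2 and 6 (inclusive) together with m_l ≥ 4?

For each n in the range, tally the orbitals obeying m_l ≥ 4:
n=5 → 1; n=6 → 3.
Orbitals: 1 + 3 = 4. Including both spin states (m_s = ±1/2) gives 2 × 4 = 8 states.

8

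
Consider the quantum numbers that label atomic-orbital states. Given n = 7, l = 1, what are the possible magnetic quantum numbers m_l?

m_l takes every integer from −l to +l. With l = 1 that gives the 3 values -1, 0, 1.

-1, 0, 1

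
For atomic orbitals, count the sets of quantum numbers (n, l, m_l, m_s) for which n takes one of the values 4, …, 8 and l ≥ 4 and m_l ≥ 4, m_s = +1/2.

20

Go shell by shell, enumerating (l, m_l) with l ≥ 4 and m_l ≥ 4:
n=5 → 1; n=6 → 3; n=7 → 6; n=8 → 10.
Orbitals: 1 + 3 + 6 + 10 = 20. With m_s fixed to +1/2 there is one state per orbital, so 20 states.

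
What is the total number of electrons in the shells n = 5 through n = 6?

122

Shell n has n² orbitals: 5²=25 + 6²=36 = 61 orbitals.
Two spin states per orbital: 2 × 61 = 122 electrons.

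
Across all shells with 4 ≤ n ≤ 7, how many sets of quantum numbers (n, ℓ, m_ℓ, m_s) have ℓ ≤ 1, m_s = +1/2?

16

Go shell by shell, enumerating (ℓ, m_ℓ) with ℓ ≤ 1:
n=4 → 4; n=5 → 4; n=6 → 4; n=7 → 4.
Orbitals: 4 + 4 + 4 + 4 = 16. With m_s fixed to +1/2 there is one state per orbital, so 16 states.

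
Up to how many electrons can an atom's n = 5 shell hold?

A shell holds 2n² electrons: 2 × 5² = 2 × 25 = 50.

50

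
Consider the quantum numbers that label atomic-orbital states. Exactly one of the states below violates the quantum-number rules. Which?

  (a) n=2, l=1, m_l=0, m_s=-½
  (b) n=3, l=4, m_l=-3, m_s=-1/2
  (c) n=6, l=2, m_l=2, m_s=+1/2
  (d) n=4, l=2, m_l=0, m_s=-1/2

(b)

(b) has l = 4 ≥ n = 3, violating 0 ≤ l ≤ n−1.
The remaining sets (a), (c), (d) satisfy all four rules.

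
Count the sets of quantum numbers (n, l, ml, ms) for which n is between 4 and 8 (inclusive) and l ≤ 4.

Work shell by shell — for each n, count the (l, ml) pairs that satisfy l ≤ 4:
n=4 → 16; n=5 → 25; n=6 → 25; n=7 → 25; n=8 → 25.
Orbitals: 16 + 25 + 25 + 25 + 25 = 116. Including both spin states (ms = ±1/2) gives 2 × 116 = 232 states.

232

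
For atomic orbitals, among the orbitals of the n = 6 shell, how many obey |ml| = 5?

With n = 6 the allowed l are 0, 1, …, 5.
The (l, ml) pairs meeting |ml| = 5 give: l=5 → 2.
Total orbitals: 2.

2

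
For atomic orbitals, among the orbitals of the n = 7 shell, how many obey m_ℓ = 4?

3

Per ℓ-value: ℓ=4 → 1; ℓ=5 → 1; ℓ=6 → 1.
Total orbitals: 1 + 1 + 1 = 3.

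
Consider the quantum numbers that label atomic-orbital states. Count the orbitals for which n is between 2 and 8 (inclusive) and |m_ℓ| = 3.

30

Per-shell orbital counts meeting the constraint:
n=4 → 2; n=5 → 4; n=6 → 6; n=7 → 8; n=8 → 10.
Total orbitals: 2 + 4 + 6 + 8 + 10 = 30.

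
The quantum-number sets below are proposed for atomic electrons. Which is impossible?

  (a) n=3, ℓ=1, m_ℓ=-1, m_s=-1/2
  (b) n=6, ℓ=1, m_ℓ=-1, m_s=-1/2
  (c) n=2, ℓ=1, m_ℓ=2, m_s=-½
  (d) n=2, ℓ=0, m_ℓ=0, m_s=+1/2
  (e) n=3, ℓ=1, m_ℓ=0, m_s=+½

(c) has |m_ℓ| = 2 > ℓ = 1, violating −ℓ ≤ m_ℓ ≤ ℓ.
The remaining sets (a), (b), (d), (e) satisfy all four rules.

(c)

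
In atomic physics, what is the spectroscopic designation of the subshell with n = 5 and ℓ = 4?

5g

ℓ = 4 corresponds to the letter 'g', so the subshell is 5g.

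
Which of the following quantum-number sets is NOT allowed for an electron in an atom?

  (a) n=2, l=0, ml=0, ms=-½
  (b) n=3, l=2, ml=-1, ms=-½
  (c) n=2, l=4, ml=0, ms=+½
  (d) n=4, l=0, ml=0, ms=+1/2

(c)

(c) has l = 4 ≥ n = 2, violating 0 ≤ l ≤ n−1.
The remaining sets (a), (b), (d) satisfy all four rules.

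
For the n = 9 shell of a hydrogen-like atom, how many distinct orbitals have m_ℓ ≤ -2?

Contributions: ℓ=2 → 1; ℓ=3 → 2; ℓ=4 → 3; ℓ=5 → 4; ℓ=6 → 5; ℓ=7 → 6; ℓ=8 → 7.
Total orbitals: 1 + 2 + 3 + 4 + 5 + 6 + 7 = 28.

28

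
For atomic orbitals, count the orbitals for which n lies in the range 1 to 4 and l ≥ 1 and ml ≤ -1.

10

Count contributing orbitals for each principal shell:
n=2 → 1; n=3 → 3; n=4 → 6.
Total orbitals: 1 + 3 + 6 = 10.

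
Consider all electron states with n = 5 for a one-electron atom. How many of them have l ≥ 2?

42

Contributions: l=2 → 5; l=3 → 7; l=4 → 9.
Orbitals: 5 + 7 + 9 = 21. Each orbital carries two spin states, so 21 × 2 = 42 states.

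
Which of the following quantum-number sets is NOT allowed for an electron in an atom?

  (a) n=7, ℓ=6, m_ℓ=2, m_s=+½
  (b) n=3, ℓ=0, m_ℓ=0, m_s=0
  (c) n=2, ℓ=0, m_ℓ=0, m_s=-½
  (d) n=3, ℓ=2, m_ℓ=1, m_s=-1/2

(b) has m_s = 0, but an electron's spin must be ±1/2.
The remaining sets (a), (c), (d) satisfy all four rules.

(b)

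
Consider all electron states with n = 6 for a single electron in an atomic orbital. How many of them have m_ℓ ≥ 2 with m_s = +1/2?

10

With n = 6 the allowed ℓ are 0, 1, …, 5.
Per ℓ-value: ℓ=2 → 1; ℓ=3 → 2; ℓ=4 → 3; ℓ=5 → 4.
Orbitals: 1 + 2 + 3 + 4 = 10. With m_s fixed to a single value there is one state per orbital, giving 10 states.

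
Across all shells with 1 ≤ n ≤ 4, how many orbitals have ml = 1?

6

Go shell by shell, enumerating (l, ml) with ml = 1:
n=2 → 1; n=3 → 2; n=4 → 3.
Total orbitals: 1 + 2 + 3 = 6.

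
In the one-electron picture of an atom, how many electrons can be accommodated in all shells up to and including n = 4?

Total orbitals = 1² + 2² + 3² + 4² = 30. Doubling for spin gives 60 electrons.

60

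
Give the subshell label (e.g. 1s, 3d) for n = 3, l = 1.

3p

l = 1 corresponds to the letter 'p', so the subshell is 3p.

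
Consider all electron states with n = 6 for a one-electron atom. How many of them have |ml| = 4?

8

With n = 6 the allowed l are 0, 1, …, 5.
Contributions: l=4 → 2; l=5 → 2.
Orbitals: 2 + 2 = 4. Each orbital carries two spin states, so 4 × 2 = 8 states.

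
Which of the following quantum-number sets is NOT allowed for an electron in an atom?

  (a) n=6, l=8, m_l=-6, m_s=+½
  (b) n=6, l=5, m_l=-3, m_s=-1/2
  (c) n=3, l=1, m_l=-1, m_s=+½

(a) has l = 8 ≥ n = 6, violating 0 ≤ l ≤ n−1.
The remaining sets (b), (c) satisfy all four rules.

(a)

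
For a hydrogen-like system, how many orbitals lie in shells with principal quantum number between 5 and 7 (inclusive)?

110

Shell n has n² orbitals: 5²=25 + 6²=36 + 7²=49 = 110 orbitals.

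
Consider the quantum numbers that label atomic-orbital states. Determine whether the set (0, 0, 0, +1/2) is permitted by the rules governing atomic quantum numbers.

The principal quantum number must be a positive integer (n ≥ 1), but here n = 0.

No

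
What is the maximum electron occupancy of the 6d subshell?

10

A subshell with ℓ = 2 has 2ℓ+1 = 5 orbitals, each holding 2 electrons (spin ±1/2), so 5 × 2 = 10.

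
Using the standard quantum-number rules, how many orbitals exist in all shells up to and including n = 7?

Total orbitals = 1² + 2² + 3² + 4² + 5² + 6² + 7² = 140.

140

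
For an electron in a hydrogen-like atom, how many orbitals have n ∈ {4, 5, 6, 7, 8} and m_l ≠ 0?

Per-shell orbital counts meeting the constraint:
n=4 → 12; n=5 → 20; n=6 → 30; n=7 → 42; n=8 → 56.
Total orbitals: 12 + 20 + 30 + 42 + 56 = 160.

160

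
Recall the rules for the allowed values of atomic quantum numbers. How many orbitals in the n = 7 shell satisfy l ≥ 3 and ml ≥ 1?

18

For n = 7, l ranges over 0 … 6.
The (l, ml) pairs meeting l ≥ 3 and ml ≥ 1 give: l=3 → 3; l=4 → 4; l=5 → 5; l=6 → 6.
Total orbitals: 3 + 4 + 5 + 6 = 18.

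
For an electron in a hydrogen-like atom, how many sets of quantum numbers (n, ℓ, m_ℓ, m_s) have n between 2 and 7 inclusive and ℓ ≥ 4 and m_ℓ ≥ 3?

32

Work shell by shell — for each n, count the (ℓ, m_ℓ) pairs that satisfy ℓ ≥ 4 and m_ℓ ≥ 3:
n=5 → 2; n=6 → 5; n=7 → 9.
Orbitals: 2 + 5 + 9 = 16. Including both spin states (m_s = ±1/2) gives 2 × 16 = 32 states.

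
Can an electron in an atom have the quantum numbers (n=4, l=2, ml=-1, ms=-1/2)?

Yes

n = 4 is a positive integer. l = 2 satisfies 0 ≤ l ≤ n−1 = 3. ml = -1 lies in the range −l … +l (here −2 … 2). ms = -1/2 is one of ±1/2.
All four constraints are satisfied.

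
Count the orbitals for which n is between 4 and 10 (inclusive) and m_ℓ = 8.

3

For each n in the range, tally the orbitals obeying m_ℓ = 8:
n=9 → 1; n=10 → 2.
Total orbitals: 1 + 2 = 3.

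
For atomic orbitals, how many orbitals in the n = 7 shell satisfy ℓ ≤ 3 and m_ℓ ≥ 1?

With n = 7 the allowed ℓ are 0, 1, …, 6.
The (ℓ, m_ℓ) pairs meeting ℓ ≤ 3 and m_ℓ ≥ 1 give: ℓ=1 → 1; ℓ=2 → 2; ℓ=3 → 3.
Total orbitals: 1 + 2 + 3 = 6.

6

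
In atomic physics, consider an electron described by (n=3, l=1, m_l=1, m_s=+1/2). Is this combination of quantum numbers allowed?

Yes

n = 3 is a positive integer. l = 1 satisfies 0 ≤ l ≤ n−1 = 2. m_l = 1 lies in the range −l … +l (here −1 … 1). m_s = +1/2 is one of ±1/2.
All four constraints are satisfied.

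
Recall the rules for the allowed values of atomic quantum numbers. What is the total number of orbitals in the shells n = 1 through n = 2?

5

Shell n has n² orbitals: 1²=1 + 2²=4 = 5 orbitals.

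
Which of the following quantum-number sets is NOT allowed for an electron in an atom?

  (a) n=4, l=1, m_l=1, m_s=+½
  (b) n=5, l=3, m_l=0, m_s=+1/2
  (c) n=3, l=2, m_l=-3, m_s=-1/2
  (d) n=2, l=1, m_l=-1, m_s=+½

(c) has |m_l| = 3 > l = 2, violating −l ≤ m_l ≤ l.
The remaining sets (a), (b), (d) satisfy all four rules.

(c)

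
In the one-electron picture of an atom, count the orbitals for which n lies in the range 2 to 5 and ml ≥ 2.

10

For each n in the range, tally the orbitals obeying ml ≥ 2:
n=3 → 1; n=4 → 3; n=5 → 6.
Total orbitals: 1 + 3 + 6 = 10.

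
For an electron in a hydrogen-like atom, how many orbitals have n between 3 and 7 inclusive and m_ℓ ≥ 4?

Count contributing orbitals for each principal shell:
n=5 → 1; n=6 → 3; n=7 → 6.
Total orbitals: 1 + 3 + 6 = 10.

10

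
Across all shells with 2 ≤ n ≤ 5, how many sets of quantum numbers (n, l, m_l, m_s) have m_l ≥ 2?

For each n in the range, tally the orbitals obeying m_l ≥ 2:
n=3 → 1; n=4 → 3; n=5 → 6.
Orbitals: 1 + 3 + 6 = 10. Including both spin states (m_s = ±1/2) gives 2 × 10 = 20 states.

20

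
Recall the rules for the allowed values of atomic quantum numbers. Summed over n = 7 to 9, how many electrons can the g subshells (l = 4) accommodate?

54

A g subshell (l = 4) exists for every n ≥ 5, so shells n = 7, 8, 9 each contribute one — 3 subshells.
Since each g subshell holds 2(2·4+1) = 18 electrons, the total is 3 × 18 = 54.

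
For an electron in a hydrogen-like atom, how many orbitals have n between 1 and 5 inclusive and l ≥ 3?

Per-shell orbital counts meeting the constraint:
n=4 → 7; n=5 → 16.
Total orbitals: 7 + 16 = 23.

23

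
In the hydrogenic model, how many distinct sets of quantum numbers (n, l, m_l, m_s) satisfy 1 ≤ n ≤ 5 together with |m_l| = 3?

12

Count contributing orbitals for each principal shell:
n=4 → 2; n=5 → 4.
Orbitals: 2 + 4 = 6. Including both spin states (m_s = ±1/2) gives 2 × 6 = 12 states.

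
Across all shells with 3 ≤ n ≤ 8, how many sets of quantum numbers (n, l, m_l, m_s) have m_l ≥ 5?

20

For each n in the range, tally the orbitals obeying m_l ≥ 5:
n=6 → 1; n=7 → 3; n=8 → 6.
Orbitals: 1 + 3 + 6 = 10. Including both spin states (m_s = ±1/2) gives 2 × 10 = 20 states.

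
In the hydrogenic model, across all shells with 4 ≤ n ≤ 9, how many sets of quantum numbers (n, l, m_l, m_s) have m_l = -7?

For each n in the range, tally the orbitals obeying m_l = -7:
n=8 → 1; n=9 → 2.
Orbitals: 1 + 2 = 3. Including both spin states (m_s = ±1/2) gives 2 × 3 = 6 states.

6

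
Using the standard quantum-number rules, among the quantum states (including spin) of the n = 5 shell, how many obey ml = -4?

2

The n = 5 shell has l = 0 through 4; check each.
Per l-value: l=4 → 1.
Orbitals: 1. Each orbital carries two spin states, so 1 × 2 = 2 states.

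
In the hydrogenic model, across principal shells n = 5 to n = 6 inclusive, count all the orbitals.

Shell n has n² orbitals: 5²=25 + 6²=36 = 61 orbitals.

61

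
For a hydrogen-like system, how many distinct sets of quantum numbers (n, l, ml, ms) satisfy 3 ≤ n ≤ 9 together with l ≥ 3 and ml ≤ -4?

70

Count contributing orbitals for each principal shell:
n=5 → 1; n=6 → 3; n=7 → 6; n=8 → 10; n=9 → 15.
Orbitals: 1 + 3 + 6 + 10 + 15 = 35. Including both spin states (ms = ±1/2) gives 2 × 35 = 70 states.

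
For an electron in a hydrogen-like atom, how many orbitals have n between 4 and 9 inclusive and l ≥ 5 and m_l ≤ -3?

For each n in the range, tally the orbitals obeying l ≥ 5 and m_l ≤ -3:
n=6 → 3; n=7 → 7; n=8 → 12; n=9 → 18.
Total orbitals: 3 + 7 + 12 + 18 = 40.

40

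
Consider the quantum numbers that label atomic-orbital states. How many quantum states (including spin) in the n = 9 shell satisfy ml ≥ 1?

72

Go through l = 0, …, 8 (the values permitted for n = 9).
Per l-value: l=1 → 1; l=2 → 2; l=3 → 3; l=4 → 4; l=5 → 5; l=6 → 6; l=7 → 7; l=8 → 8.
Orbitals: 1 + 2 + 3 + 4 + 5 + 6 + 7 + 8 = 36. Each orbital carries two spin states, so 36 × 2 = 72 states.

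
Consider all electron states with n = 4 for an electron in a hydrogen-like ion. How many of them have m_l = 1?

6

The n = 4 shell has l = 0 through 3; check each.
Contributions: l=1 → 1; l=2 → 1; l=3 → 1.
Orbitals: 1 + 1 + 1 = 3. Each orbital carries two spin states, so 3 × 2 = 6 states.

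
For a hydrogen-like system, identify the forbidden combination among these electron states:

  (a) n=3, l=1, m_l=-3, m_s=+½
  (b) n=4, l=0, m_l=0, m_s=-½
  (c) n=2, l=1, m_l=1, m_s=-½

(a)

(a) has |m_l| = 3 > l = 1, violating −l ≤ m_l ≤ l.
The remaining sets (b), (c) satisfy all four rules.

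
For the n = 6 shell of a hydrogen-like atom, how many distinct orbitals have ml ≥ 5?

1

Go through l = 0, …, 5 (the values permitted for n = 6).
Per l-value: l=5 → 1.
Total orbitals: 1.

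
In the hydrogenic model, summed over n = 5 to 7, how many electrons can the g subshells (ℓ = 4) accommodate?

54

A g subshell (ℓ = 4) exists for every n ≥ 5, so shells n = 5, 6, 7 each contribute one — 3 subshells.
Since each g subshell holds 2(2·4+1) = 18 electrons, the total is 3 × 18 = 54.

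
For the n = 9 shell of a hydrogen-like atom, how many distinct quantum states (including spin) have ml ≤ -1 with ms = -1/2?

36

With n = 9 the allowed l are 0, 1, …, 8.
The (l, ml) pairs meeting ml ≤ -1 give: l=1 → 1; l=2 → 2; l=3 → 3; l=4 → 4; l=5 → 5; l=6 → 6; l=7 → 7; l=8 → 8.
Orbitals: 1 + 2 + 3 + 4 + 5 + 6 + 7 + 8 = 36. With ms fixed to a single value there is one state per orbital, giving 36 states.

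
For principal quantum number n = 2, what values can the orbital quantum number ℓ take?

ℓ is an integer with 0 ≤ ℓ ≤ n−1, so for n = 2: ℓ = 0, 1.

0, 1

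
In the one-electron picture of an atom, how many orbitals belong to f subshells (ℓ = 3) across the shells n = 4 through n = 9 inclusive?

42

An f subshell (ℓ = 3) exists for every n ≥ 4, so shells n = 4, 5, 6, 7, 8, 9 each contribute one — 6 subshells.
Since each f subshell has 2·3+1 = 7 orbitals, the total is 6 × 7 = 42.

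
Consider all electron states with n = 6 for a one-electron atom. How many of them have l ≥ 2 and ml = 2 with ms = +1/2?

The n = 6 shell has l = 0 through 5; check each.
Orbitals with l ≥ 2 and ml = 2, by l: l=2 → 1; l=3 → 1; l=4 → 1; l=5 → 1.
Orbitals: 1 + 1 + 1 + 1 = 4. With ms fixed to a single value there is one state per orbital, giving 4 states.

4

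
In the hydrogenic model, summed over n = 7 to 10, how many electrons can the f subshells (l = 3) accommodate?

An f subshell (l = 3) exists for every n ≥ 4, so shells n = 7, 8, 9, 10 each contribute one — 4 subshells.
Since each f subshell holds 2(2·3+1) = 14 electrons, the total is 4 × 14 = 56.

56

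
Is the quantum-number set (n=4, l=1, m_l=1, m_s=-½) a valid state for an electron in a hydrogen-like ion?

n = 4 is a positive integer. l = 1 satisfies 0 ≤ l ≤ n−1 = 3. m_l = 1 lies in the range −l … +l (here −1 … 1). m_s = -1/2 is one of ±1/2.
All four constraints are satisfied.

Valid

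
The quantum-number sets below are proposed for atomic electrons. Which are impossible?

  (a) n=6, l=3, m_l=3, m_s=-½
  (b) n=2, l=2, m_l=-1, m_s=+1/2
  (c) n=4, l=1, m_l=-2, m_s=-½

(b) and (c)

(b) has l = 2 ≥ n = 2, violating 0 ≤ l ≤ n−1.
(c) has |m_l| = 2 > l = 1, violating −l ≤ m_l ≤ l.
The remaining set (a) satisfies all four rules.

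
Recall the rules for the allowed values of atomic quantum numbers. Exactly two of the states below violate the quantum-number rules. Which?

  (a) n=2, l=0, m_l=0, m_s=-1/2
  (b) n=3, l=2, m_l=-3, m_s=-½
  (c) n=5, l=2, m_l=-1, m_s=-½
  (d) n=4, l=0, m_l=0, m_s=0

(b) has |m_l| = 3 > l = 2, violating −l ≤ m_l ≤ l.
(d) has m_s = 0, but an electron's spin must be ±1/2.
The remaining sets (a), (c) satisfy all four rules.

(b) and (d)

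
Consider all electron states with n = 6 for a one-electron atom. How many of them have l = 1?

6

Orbitals with l = 1, by l: l=1 → 3.
Orbitals: 3. Each orbital carries two spin states, so 3 × 2 = 6 states.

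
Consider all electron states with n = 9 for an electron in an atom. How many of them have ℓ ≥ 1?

160

With n = 9 the allowed ℓ are 0, 1, …, 8.
The (ℓ, m_ℓ) pairs meeting ℓ ≥ 1 give: ℓ=1 → 3; ℓ=2 → 5; ℓ=3 → 7; ℓ=4 → 9; ℓ=5 → 11; ℓ=6 → 13; ℓ=7 → 15; ℓ=8 → 17.
Orbitals: 3 + 5 + 7 + 9 + 11 + 13 + 15 + 17 = 80. Each orbital carries two spin states, so 80 × 2 = 160 states.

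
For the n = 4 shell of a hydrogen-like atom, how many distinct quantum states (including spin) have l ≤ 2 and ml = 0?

6

Orbitals with l ≤ 2 and ml = 0, by l: l=0 → 1; l=1 → 1; l=2 → 1.
Orbitals: 1 + 1 + 1 = 3. Each orbital carries two spin states, so 3 × 2 = 6 states.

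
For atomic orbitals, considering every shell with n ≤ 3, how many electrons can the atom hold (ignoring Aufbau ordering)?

Total orbitals = 1² + 2² + 3² = 14. Doubling for spin gives 28 electrons.

28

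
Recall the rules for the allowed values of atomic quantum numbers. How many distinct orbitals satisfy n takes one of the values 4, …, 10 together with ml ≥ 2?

119

Work shell by shell — for each n, count the (l, ml) pairs that satisfy ml ≥ 2:
n=4 → 3; n=5 → 6; n=6 → 10; n=7 → 15; n=8 → 21; n=9 → 28; n=10 → 36.
Total orbitals: 3 + 6 + 10 + 15 + 21 + 28 + 36 = 119.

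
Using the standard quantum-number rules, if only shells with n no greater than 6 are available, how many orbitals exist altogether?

91

Total orbitals = 1² + 2² + 3² + 4² + 5² + 6² = 91.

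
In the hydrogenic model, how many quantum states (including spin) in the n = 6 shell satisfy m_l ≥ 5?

Go through l = 0, …, 5 (the values permitted for n = 6).
Per l-value: l=5 → 1.
Orbitals: 1. Each orbital carries two spin states, so 1 × 2 = 2 states.

2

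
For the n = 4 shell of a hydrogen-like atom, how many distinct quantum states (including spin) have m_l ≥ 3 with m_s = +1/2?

Per l-value: l=3 → 1.
Orbitals: 1. With m_s fixed to a single value there is one state per orbital, giving 1 state.

1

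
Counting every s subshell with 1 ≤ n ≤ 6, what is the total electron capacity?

An s subshell (ℓ = 0) exists for every n ≥ 1, so shells n = 1, 2, 3, 4, 5, 6 each contribute one — 6 subshells.
Since each s subshell holds 2(2·0+1) = 2 electrons, the total is 6 × 2 = 12.

12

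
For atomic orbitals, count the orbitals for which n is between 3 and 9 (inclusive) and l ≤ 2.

63

For each n in the range, tally the orbitals obeying l ≤ 2:
n=3 → 9; n=4 → 9; n=5 → 9; n=6 → 9; n=7 → 9; n=8 → 9; n=9 → 9.
Total orbitals: 9 + 9 + 9 + 9 + 9 + 9 + 9 = 63.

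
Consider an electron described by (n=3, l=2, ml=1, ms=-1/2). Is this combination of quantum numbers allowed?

n = 3 is a positive integer. l = 2 satisfies 0 ≤ l ≤ n−1 = 2. ml = 1 lies in the range −l … +l (here −2 … 2). ms = -1/2 is one of ±1/2.
All four constraints are satisfied.

Valid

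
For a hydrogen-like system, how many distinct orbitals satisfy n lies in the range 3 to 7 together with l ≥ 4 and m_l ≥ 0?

Treat each shell separately and count matching orbitals:
n=5 → 5; n=6 → 11; n=7 → 18.
Total orbitals: 5 + 11 + 18 = 34.

34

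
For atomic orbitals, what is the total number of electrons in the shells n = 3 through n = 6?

172

Shell n has n² orbitals: 3²=9 + 4²=16 + 5²=25 + 6²=36 = 86 orbitals.
Two spin states per orbital: 2 × 86 = 172 electrons.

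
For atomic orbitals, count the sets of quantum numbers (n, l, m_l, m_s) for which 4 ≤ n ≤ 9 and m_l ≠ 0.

464

Go shell by shell, enumerating (l, m_l) with m_l ≠ 0:
n=4 → 12; n=5 → 20; n=6 → 30; n=7 → 42; n=8 → 56; n=9 → 72.
Orbitals: 12 + 20 + 30 + 42 + 56 + 72 = 232. Including both spin states (m_s = ±1/2) gives 2 × 232 = 464 states.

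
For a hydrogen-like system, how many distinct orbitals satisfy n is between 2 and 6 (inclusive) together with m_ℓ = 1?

Per-shell orbital counts meeting the constraint:
n=2 → 1; n=3 → 2; n=4 → 3; n=5 → 4; n=6 → 5.
Total orbitals: 1 + 2 + 3 + 4 + 5 = 15.

15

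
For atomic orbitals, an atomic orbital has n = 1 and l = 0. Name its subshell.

1s

l = 0 corresponds to the letter 's', so the subshell is 1s.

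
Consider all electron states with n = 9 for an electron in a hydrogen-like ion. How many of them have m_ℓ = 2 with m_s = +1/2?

7

Go through ℓ = 0, …, 8 (the values permitted for n = 9).
The (ℓ, m_ℓ) pairs meeting m_ℓ = 2 give: ℓ=2 → 1; ℓ=3 → 1; ℓ=4 → 1; ℓ=5 → 1; ℓ=6 → 1; ℓ=7 → 1; ℓ=8 → 1.
Orbitals: 1 + 1 + 1 + 1 + 1 + 1 + 1 = 7. With m_s fixed to a single value there is one state per orbital, giving 7 states.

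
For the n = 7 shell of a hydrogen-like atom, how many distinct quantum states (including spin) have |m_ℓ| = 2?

20

With n = 7 the allowed ℓ are 0, 1, …, 6.
Orbitals with |m_ℓ| = 2, by ℓ: ℓ=2 → 2; ℓ=3 → 2; ℓ=4 → 2; ℓ=5 → 2; ℓ=6 → 2.
Orbitals: 2 + 2 + 2 + 2 + 2 = 10. Each orbital carries two spin states, so 10 × 2 = 20 states.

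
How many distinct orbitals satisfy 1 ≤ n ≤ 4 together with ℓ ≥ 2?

17

Per-shell orbital counts meeting the constraint:
n=3 → 5; n=4 → 12.
Total orbitals: 5 + 12 = 17.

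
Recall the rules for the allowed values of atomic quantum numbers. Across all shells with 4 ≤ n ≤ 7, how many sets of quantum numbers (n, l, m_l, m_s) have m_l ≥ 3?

Go shell by shell, enumerating (l, m_l) with m_l ≥ 3:
n=4 → 1; n=5 → 3; n=6 → 6; n=7 → 10.
Orbitals: 1 + 3 + 6 + 10 = 20. Including both spin states (m_s = ±1/2) gives 2 × 20 = 40 states.

40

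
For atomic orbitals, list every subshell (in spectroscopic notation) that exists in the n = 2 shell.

For n = 2, l runs from 0 to 1. In spectroscopic notation l = 0,1,2,… ↔ s,p,d,f,g,h,i, so the subshells are 2s, 2p.

2s, 2p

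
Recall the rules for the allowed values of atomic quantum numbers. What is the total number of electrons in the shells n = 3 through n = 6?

172

Shell n has n² orbitals: 3²=9 + 4²=16 + 5²=25 + 6²=36 = 86 orbitals.
Two spin states per orbital: 2 × 86 = 172 electrons.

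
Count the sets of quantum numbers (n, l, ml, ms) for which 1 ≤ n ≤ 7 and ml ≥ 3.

For each n in the range, tally the orbitals obeying ml ≥ 3:
n=4 → 1; n=5 → 3; n=6 → 6; n=7 → 10.
Orbitals: 1 + 3 + 6 + 10 = 20. Including both spin states (ms = ±1/2) gives 2 × 20 = 40 states.

40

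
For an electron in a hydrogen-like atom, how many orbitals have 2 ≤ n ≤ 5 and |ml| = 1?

Per-shell orbital counts meeting the constraint:
n=2 → 2; n=3 → 4; n=4 → 6; n=5 → 8.
Total orbitals: 2 + 4 + 6 + 8 = 20.

20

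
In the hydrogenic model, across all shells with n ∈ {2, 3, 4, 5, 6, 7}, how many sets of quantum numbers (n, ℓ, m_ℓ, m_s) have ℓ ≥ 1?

Per-shell orbital counts meeting the constraint:
n=2 → 3; n=3 → 8; n=4 → 15; n=5 → 24; n=6 → 35; n=7 → 48.
Orbitals: 3 + 8 + 15 + 24 + 35 + 48 = 133. Including both spin states (m_s = ±1/2) gives 2 × 133 = 266 states.

266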